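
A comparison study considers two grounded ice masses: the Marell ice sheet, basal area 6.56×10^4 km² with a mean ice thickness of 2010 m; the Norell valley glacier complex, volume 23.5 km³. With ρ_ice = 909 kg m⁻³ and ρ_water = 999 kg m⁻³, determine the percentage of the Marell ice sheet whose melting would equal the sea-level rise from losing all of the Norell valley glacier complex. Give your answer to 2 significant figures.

Equal sea-level rise means equal mass of meltwater, i.e. equal mass of ice lost.
Ice mass of Norell: 2.136×10^13 kg; ice mass of Marell: 1.199×10^17 kg.
Fraction required = 2.136×10^13 / 1.199×10^17 = 1.78×10^-4 → 0.018 %.

≈ 0.018 %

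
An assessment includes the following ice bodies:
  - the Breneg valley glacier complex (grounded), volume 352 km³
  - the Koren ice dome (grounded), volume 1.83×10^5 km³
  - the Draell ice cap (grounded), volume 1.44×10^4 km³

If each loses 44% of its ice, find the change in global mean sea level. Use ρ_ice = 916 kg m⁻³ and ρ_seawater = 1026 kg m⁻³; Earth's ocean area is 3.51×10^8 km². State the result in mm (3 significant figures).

≈ 221 mm

Breneg: 0.44 × 352 km³ × (916/1026) = 138.3 km³ of water.
Koren: 0.44 × 1.83×10^5 km³ × (916/1026) = 7.189×10^4 km³ of water.
Draell: 0.44 × 1.44×10^4 km³ × (916/1026) = 5657 km³ of water.
Total added water ≈ 7.768×10^13 m³ over 3.51×10^14 m² → Δh = 0.221 m = 221 mm.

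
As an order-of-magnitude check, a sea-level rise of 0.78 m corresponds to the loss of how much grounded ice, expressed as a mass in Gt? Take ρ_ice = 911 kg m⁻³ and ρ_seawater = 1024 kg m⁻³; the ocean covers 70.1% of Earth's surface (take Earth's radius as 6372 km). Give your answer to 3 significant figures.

≈ 2.86×10^5 Gt

Required water volume = Δh × A = 0.78 m × 3.58×10^14 m² = 2.790×10^14 m³.
ρ_w = 1024 kg m⁻³, so the mass of water = 2.790×10^14 m³ × 1024 kg m⁻³ = 2.857×10^17 kg = 2.86×10^5 Gt (and the same mass of ice, by conservation).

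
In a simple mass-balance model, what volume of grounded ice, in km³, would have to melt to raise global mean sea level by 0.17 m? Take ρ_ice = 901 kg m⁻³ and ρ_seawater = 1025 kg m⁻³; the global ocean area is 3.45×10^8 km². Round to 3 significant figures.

≈ 6.67×10^4 km³

Required water volume = Δh × A = 0.17 m × 3.45×10^14 m² = 5.865×10^13 m³ = 5.865×10^4 km³.
Ice volume = water volume × ρ_w/ρ_ice = 5.865×10^4 × 1025/901 = 6.67×10^4 km³.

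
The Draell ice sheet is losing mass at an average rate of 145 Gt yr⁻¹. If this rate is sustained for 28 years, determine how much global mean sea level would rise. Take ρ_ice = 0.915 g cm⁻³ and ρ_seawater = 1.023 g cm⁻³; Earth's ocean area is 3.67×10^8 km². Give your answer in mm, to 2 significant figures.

Total mass lost = 145 Gt/yr × 28 yr = 4060 Gt = 4.060×10^15 kg.
ρ_w = 1.023 g cm⁻³ = 1023 kg m⁻³, so water volume = 4.060×10^15 / 1023 = 3.969×10^12 m³.
Δh = 3.969×10^12 / 3.67×10^14 = 0.0108 m = 11 mm.

≈ 11 mm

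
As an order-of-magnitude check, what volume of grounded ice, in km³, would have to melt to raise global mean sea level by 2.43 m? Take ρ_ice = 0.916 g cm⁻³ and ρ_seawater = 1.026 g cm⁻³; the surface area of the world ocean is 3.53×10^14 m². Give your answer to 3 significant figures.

≈ 9.61×10^5 km³

Required water volume = Δh × A = 2.43 m × 3.53×10^14 m² = 8.578×10^14 m³ = 8.578×10^5 km³.
Ice volume = water volume × ρ_w/ρ_ice = 8.578×10^5 × 1026/916 = 9.61×10^5 km³.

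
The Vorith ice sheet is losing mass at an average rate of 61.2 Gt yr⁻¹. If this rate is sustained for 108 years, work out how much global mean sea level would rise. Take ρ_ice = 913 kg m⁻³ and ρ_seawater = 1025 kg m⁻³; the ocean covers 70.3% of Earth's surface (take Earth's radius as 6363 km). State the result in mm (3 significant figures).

≈ 18.0 mm

Total mass lost = 61.2 Gt/yr × 108 yr = 6610 Gt = 6.610×10^15 kg.
ρ_w = 1025 kg m⁻³, so water volume = 6.610×10^15 / 1025 = 6.448×10^12 m³.
Δh = 6.448×10^12 / 3.58×10^14 = 0.0180 m = 18.0 mm.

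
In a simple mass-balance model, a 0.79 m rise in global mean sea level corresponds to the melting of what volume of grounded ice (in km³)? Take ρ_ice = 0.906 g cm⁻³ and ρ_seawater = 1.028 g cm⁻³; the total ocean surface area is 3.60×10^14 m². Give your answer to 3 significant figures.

≈ 3.23×10^5 km³

Required water volume = Δh × A = 0.79 m × 3.60×10^14 m² = 2.844×10^14 m³ = 2.844×10^5 km³.
Ice volume = water volume × ρ_w/ρ_ice = 2.844×10^5 × 1028/906 = 3.23×10^5 km³.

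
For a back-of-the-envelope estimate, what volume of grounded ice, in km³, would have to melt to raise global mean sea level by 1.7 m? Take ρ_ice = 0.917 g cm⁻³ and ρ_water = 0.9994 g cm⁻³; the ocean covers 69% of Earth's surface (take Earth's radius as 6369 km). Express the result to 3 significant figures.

≈ 6.52×10^5 km³

Required water volume = Δh × A = 1.7 m × 3.52×10^14 m² = 5.979×10^14 m³ = 5.979×10^5 km³.
Ice volume = water volume × ρ_w/ρ_ice = 5.979×10^5 × 999.4/917 = 6.52×10^5 km³.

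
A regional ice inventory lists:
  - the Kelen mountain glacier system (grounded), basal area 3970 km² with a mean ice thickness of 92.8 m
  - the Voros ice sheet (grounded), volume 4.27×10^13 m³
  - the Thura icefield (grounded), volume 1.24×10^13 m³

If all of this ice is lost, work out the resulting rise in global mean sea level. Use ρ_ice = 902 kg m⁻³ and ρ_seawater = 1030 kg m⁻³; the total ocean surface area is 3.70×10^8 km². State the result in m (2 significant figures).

≈ 0.13 m

Kelen: ice volume = 3970 km² × 92.8 m = 368.4 km³; 368.4 × (902/1030) = 322.6 km³ of water.
Voros: 4.27×10^13 m³ × (902/1030) = 3.739×10^13 m³ of water.
Thura: 1.24×10^13 m³ × (902/1030) = 1.086×10^13 m³ of water.
Total added water ≈ 4.858×10^13 m³ over 3.70×10^14 m² → Δh = 0.131 m.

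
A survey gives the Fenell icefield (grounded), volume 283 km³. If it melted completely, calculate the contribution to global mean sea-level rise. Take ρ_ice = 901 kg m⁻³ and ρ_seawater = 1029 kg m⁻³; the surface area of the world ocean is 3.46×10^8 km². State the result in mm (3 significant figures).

Fenell: 283 km³ × (901/1029) = 247.8 km³ of water.
Spread over 3.46×10^14 m² of ocean, Δh = 2.478×10^11 / 3.46×10^14 = 7.16×10^-4 m = 0.716 mm.

≈ 0.716 mm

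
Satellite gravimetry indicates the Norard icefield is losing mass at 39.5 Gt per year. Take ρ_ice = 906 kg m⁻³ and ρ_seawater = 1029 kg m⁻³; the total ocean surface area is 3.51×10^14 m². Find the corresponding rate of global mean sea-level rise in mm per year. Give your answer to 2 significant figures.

≈ 0.11 mm/yr

ρ_w = 1029 kg m⁻³. Annual water volume added = 39.5 Gt / ρ_w = 3.950×10^13 kg / 1029 kg m⁻³ = 3.839×10^10 m³.
Δh per year = 3.839×10^10 / 3.51×10^14 = 1.09×10^-4 m = 0.11 mm.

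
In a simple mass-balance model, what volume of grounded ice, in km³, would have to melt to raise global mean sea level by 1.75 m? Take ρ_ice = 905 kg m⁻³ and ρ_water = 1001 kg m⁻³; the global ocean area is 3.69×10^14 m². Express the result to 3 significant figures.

≈ 7.14×10^5 km³

Required water volume = Δh × A = 1.75 m × 3.69×10^14 m² = 6.458×10^14 m³ = 6.458×10^5 km³.
Ice volume = water volume × ρ_w/ρ_ice = 6.458×10^5 × 1001/905 = 7.14×10^5 km³.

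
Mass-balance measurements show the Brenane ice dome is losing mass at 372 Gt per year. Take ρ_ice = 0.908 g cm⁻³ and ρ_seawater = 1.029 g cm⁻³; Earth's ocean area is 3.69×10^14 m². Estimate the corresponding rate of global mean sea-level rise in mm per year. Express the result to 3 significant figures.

≈ 0.980 mm/yr

ρ_w = 1.029 g cm⁻³ = 1029 kg m⁻³. Annual water volume added = 372 Gt / ρ_w = 3.720×10^14 kg / 1029 kg m⁻³ = 3.615×10^11 m³.
Δh per year = 3.615×10^11 / 3.69×10^14 = 9.80×10^-4 m = 0.980 mm.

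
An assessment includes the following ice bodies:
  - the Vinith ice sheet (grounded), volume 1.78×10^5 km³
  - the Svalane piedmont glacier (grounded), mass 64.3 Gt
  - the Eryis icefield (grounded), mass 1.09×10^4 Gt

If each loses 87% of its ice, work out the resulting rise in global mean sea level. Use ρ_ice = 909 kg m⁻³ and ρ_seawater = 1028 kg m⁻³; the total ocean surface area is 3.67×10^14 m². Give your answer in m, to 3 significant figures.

≈ 0.398 m

Vinith: 0.87 × 1.78×10^5 km³ × (909/1028) = 1.369×10^5 km³ of water.
Svalane: 0.87 × 64.3 Gt = 5.594×10^13 kg; dividing by ρ_w = 1028 kg m⁻³ gives 5.442×10^10 m³ of water.
Eryis: 0.87 × 1.09×10^4 Gt = 9.483×10^15 kg; dividing by ρ_w = 1028 kg m⁻³ gives 9.225×10^12 m³ of water.
Total added water ≈ 1.462×10^14 m³ over 3.67×10^14 m² → Δh = 0.398 m.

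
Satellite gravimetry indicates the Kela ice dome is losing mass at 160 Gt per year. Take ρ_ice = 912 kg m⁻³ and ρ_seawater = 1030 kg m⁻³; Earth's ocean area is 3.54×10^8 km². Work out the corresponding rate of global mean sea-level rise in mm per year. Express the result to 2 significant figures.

ρ_w = 1030 kg m⁻³. Annual water volume added = 160 Gt / ρ_w = 1.600×10^14 kg / 1030 kg m⁻³ = 1.553×10^11 m³.
Δh per year = 1.553×10^11 / 3.54×10^14 = 4.39×10^-4 m = 0.44 mm.

≈ 0.44 mm/yr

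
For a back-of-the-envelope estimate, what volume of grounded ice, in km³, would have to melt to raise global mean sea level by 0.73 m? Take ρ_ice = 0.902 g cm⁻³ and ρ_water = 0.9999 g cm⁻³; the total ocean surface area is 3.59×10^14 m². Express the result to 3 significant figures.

Required water volume = Δh × A = 0.73 m × 3.59×10^14 m² = 2.621×10^14 m³ = 2.621×10^5 km³.
Ice volume = water volume × ρ_w/ρ_ice = 2.621×10^5 × 999.9/902 = 2.91×10^5 km³.

≈ 2.91×10^5 km³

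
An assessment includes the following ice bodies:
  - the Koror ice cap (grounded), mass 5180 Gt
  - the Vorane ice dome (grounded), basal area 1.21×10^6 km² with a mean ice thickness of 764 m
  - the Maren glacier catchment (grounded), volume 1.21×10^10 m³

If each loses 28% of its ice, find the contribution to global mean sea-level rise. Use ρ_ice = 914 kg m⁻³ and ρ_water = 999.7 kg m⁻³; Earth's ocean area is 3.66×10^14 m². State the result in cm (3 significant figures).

≈ 65.1 cm

Koror: 0.28 × 5180 Gt = 1.450×10^15 kg; dividing by ρ_w = 999.7 kg m⁻³ gives 1.451×10^12 m³ of water.
Vorane: ice volume = 1.21×10^6 km² × 764 m = 9.244×10^5 km³; 0.28 × 9.244×10^5 × (914/999.7) = 2.367×10^5 km³ of water.
Maren: 0.28 × 1.21×10^10 m³ × (914/999.7) = 3.098×10^9 m³ of water.
Total added water ≈ 2.381×10^14 m³ over 3.66×10^14 m² → Δh = 0.651 m = 65.1 cm.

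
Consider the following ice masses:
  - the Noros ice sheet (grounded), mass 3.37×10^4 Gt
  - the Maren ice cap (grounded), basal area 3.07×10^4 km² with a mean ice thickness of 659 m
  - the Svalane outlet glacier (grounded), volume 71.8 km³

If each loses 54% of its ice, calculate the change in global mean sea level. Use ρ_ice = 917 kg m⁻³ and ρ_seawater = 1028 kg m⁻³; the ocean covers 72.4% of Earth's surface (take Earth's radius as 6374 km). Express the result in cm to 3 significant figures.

≈ 7.43 cm

Noros: 0.54 × 3.37×10^4 Gt = 1.820×10^16 kg; dividing by ρ_w = 1028 kg m⁻³ gives 1.770×10^13 m³ of water.
Maren: ice volume = 3.07×10^4 km² × 659 m = 2.023×10^4 km³; 0.54 × 2.023×10^4 × (917/1028) = 9745 km³ of water.
Svalane: 0.54 × 71.8 km³ × (917/1028) = 34.59 km³ of water.
Total added water ≈ 2.748×10^13 m³ over 3.70×10^14 m² → Δh = 0.0743 m = 7.43 cm.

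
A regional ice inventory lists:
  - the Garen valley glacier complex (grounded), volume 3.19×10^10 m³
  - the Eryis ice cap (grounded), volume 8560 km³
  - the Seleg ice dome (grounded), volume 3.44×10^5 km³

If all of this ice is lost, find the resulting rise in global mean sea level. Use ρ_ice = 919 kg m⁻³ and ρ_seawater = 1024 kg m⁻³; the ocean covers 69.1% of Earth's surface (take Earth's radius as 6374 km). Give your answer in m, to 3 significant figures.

Garen: 3.19×10^10 m³ × (919/1024) = 2.863×10^10 m³ of water.
Eryis: 8560 km³ × (919/1024) = 7682 km³ of water.
Seleg: 3.44×10^5 km³ × (919/1024) = 3.087×10^5 km³ of water.
Total added water ≈ 3.164×10^14 m³ over 3.53×10^14 m² → Δh = 0.897 m.

≈ 0.897 m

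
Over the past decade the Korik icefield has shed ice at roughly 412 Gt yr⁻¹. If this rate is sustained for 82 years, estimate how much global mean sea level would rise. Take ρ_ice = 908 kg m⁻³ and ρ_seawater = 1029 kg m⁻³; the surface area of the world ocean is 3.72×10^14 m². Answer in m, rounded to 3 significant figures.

≈ 0.0883 m

Total mass lost = 412 Gt/yr × 82 yr = 3.378×10^4 Gt = 3.378×10^16 kg.
ρ_w = 1029 kg m⁻³, so water volume = 3.378×10^16 / 1029 = 3.283×10^13 m³.
Δh = 3.283×10^13 / 3.72×10^14 = 0.0883 m.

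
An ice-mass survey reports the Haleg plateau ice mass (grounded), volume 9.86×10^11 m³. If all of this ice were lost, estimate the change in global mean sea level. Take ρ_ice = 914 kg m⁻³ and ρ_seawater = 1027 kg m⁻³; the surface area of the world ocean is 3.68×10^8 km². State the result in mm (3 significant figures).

Haleg: 9.86×10^11 m³ × (914/1027) = 8.775×10^11 m³ of water.
Spread over 3.68×10^14 m² of ocean, Δh = 8.775×10^11 / 3.68×10^14 = 2.38×10^-3 m = 2.38 mm.

≈ 2.38 mm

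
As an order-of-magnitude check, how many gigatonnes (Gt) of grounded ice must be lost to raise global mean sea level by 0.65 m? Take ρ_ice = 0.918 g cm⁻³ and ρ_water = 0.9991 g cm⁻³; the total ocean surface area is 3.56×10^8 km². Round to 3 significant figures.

Required water volume = Δh × A = 0.65 m × 3.56×10^14 m² = 2.314×10^14 m³.
ρ_w = 0.9991 g cm⁻³ = 999.1 kg m⁻³, so the mass of water = 2.314×10^14 m³ × 999.1 kg m⁻³ = 2.312×10^17 kg = 2.31×10^5 Gt (and the same mass of ice, by conservation).

≈ 2.31×10^5 Gt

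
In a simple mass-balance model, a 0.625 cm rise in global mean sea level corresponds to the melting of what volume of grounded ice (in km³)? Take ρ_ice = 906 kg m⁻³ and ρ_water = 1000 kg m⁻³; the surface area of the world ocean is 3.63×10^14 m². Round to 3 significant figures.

≈ 2500 km³

Required water volume = Δh × A = 0.00625 m × 3.63×10^14 m² = 2.269×10^12 m³ = 2269 km³.
Ice volume = water volume × ρ_w/ρ_ice = 2269 × 1000/906 = 2500 km³.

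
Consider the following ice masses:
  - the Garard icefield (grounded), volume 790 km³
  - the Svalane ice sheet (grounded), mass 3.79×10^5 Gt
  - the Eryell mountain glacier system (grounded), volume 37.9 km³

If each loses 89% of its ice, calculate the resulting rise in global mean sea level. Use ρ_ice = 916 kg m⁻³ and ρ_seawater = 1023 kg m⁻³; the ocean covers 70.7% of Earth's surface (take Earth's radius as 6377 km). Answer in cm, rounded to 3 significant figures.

Garard: 0.89 × 790 km³ × (916/1023) = 629.6 km³ of water.
Svalane: 0.89 × 3.79×10^5 Gt = 3.373×10^17 kg; dividing by ρ_w = 1023 kg m⁻³ gives 3.297×10^14 m³ of water.
Eryell: 0.89 × 37.9 km³ × (916/1023) = 30.20 km³ of water.
Total added water ≈ 3.304×10^14 m³ over 3.61×10^14 m² → Δh = 0.914 m = 91.4 cm.

≈ 91.4 cm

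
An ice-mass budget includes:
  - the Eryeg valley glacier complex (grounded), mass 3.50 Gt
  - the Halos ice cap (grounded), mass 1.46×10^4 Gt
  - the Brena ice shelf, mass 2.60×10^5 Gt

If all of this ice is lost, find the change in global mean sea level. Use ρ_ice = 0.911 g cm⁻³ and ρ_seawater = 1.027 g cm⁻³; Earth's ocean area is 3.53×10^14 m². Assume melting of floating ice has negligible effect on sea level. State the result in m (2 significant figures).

≈ 0.040 m

Eryeg: 3.50 Gt = 3.500×10^12 kg; dividing by ρ_w = 1.027 g cm⁻³ = 1027 kg m⁻³ gives 3.408×10^9 m³ of water.
Halos: 1.46×10^4 Gt = 1.460×10^16 kg; dividing by ρ_w = 1027 kg m⁻³ gives 1.422×10^13 m³ of water.
The Brena ice shelf is floating and already displaces its own weight of water, so its melt adds essentially nothing to sea level.
Total added water ≈ 1.422×10^13 m³ over 3.53×10^14 m² → Δh = 0.0403 m.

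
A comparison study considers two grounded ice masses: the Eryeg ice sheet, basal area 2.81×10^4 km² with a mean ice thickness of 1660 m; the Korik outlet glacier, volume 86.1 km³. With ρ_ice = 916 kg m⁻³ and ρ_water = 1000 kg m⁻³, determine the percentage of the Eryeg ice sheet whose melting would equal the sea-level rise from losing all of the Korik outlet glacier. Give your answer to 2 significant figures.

≈ 0.18 %

Equal sea-level rise means equal mass of meltwater, i.e. equal mass of ice lost.
Ice mass of Korik: 7.887×10^13 kg; ice mass of Eryeg: 4.273×10^16 kg.
Fraction required = 7.887×10^13 / 4.273×10^16 = 1.85×10^-3 → 0.18 %.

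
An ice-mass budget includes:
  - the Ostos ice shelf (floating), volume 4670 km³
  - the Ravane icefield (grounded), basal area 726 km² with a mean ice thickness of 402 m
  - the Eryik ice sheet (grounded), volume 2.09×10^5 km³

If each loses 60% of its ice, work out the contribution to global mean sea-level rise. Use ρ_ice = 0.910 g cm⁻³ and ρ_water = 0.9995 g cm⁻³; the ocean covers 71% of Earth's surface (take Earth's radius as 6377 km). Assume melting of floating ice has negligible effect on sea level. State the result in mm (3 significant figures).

The Ostos ice shelf is floating and already displaces its own weight of water, so its melt adds essentially nothing to sea level.
Ravane: ice volume = 726 km² × 402 m = 291.9 km³; 0.6 × 291.9 × (910/999.5) = 159.4 km³ of water.
Eryik: 0.6 × 2.09×10^5 km³ × (910/999.5) = 1.142×10^5 km³ of water.
Total added water ≈ 1.143×10^14 m³ over 3.63×10^14 m² → Δh = 0.315 m = 315 mm.

≈ 315 mm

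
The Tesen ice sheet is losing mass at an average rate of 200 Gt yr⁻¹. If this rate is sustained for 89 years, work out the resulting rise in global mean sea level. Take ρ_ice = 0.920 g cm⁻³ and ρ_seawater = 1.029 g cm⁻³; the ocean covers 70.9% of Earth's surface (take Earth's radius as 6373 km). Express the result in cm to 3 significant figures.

≈ 4.78 cm

Total mass lost = 200 Gt/yr × 89 yr = 1.780×10^4 Gt = 1.780×10^16 kg.
ρ_w = 1.029 g cm⁻³ = 1029 kg m⁻³, so water volume = 1.780×10^16 / 1029 = 1.730×10^13 m³.
Δh = 1.730×10^13 / 3.62×10^14 = 0.0478 m = 4.78 cm.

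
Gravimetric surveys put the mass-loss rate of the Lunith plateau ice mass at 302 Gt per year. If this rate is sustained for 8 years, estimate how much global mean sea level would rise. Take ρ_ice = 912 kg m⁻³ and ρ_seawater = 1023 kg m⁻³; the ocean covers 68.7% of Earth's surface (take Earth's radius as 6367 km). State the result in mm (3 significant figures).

≈ 6.75 mm

Total mass lost = 302 Gt/yr × 8 yr = 2416 Gt = 2.416×10^15 kg.
ρ_w = 1023 kg m⁻³, so water volume = 2.416×10^15 / 1023 = 2.362×10^12 m³.
Δh = 2.362×10^12 / 3.50×10^14 = 6.75×10^-3 m = 6.75 mm.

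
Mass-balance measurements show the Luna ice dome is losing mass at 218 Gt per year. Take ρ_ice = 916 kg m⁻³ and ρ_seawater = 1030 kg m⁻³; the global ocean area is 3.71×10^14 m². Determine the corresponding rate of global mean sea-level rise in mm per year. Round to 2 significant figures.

≈ 0.57 mm/yr

ρ_w = 1030 kg m⁻³. Annual water volume added = 218 Gt / ρ_w = 2.180×10^14 kg / 1030 kg m⁻³ = 2.117×10^11 m³.
Δh per year = 2.117×10^11 / 3.71×10^14 = 5.70×10^-4 m = 0.57 mm.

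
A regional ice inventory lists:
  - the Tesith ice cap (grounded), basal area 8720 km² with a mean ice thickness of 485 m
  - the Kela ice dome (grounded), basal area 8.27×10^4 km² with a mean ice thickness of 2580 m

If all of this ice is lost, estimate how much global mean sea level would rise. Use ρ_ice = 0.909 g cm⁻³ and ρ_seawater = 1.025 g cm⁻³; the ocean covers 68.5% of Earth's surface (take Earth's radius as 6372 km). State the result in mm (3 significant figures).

≈ 552 mm

Tesith: ice volume = 8720 km² × 485 m = 4229 km³; 4229 × (909/1025) = 3751 km³ of water.
Kela: ice volume = 8.27×10^4 km² × 2580 m = 2.134×10^5 km³; 2.134×10^5 × (909/1025) = 1.892×10^5 km³ of water.
Total added water ≈ 1.930×10^14 m³ over 3.50×10^14 m² → Δh = 0.552 m = 552 mm.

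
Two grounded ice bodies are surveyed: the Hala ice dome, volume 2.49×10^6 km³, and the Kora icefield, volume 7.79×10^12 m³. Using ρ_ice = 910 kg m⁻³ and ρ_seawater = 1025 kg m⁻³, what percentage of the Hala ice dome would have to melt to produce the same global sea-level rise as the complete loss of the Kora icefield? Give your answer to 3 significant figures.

≈ 0.313 %

Equal sea-level rise means equal mass of meltwater, i.e. equal mass of ice lost.
Ice mass of Kora: 7.089×10^15 kg; ice mass of Hala: 2.266×10^18 kg.
Fraction required = 7.089×10^15 / 2.266×10^18 = 3.13×10^-3 → 0.313 %.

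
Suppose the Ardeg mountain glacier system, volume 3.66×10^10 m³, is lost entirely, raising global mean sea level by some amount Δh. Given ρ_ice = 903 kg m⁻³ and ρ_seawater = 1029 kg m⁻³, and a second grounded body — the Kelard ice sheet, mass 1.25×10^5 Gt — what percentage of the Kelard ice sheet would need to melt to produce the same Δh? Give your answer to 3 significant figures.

≈ 0.0264 %

Equal sea-level rise means equal mass of meltwater, i.e. equal mass of ice lost.
Ice mass of Ardeg: 3.305×10^13 kg; ice mass of Kelard: 1.250×10^17 kg.
Fraction required = 3.305×10^13 / 1.250×10^17 = 2.64×10^-4 → 0.0264 %.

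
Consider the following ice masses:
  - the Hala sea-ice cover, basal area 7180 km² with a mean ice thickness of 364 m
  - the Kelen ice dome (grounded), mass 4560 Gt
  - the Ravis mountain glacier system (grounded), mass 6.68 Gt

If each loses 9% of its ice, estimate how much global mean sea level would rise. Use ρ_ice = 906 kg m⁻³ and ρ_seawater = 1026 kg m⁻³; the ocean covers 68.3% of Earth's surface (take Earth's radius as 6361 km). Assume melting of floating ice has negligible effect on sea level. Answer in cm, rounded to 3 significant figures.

≈ 0.115 cm

The Hala sea-ice cover is floating and already displaces its own weight of water, so its melt adds essentially nothing to sea level.
Kelen: 0.09 × 4560 Gt = 4.104×10^14 kg; dividing by ρ_w = 1026 kg m⁻³ gives 4.000×10^11 m³ of water.
Ravis: 0.09 × 6.68 Gt = 6.012×10^11 kg; dividing by ρ_w = 1026 kg m⁻³ gives 5.860×10^8 m³ of water.
Total added water ≈ 4.006×10^11 m³ over 3.47×10^14 m² → Δh = 1.15×10^-3 m = 0.115 cm.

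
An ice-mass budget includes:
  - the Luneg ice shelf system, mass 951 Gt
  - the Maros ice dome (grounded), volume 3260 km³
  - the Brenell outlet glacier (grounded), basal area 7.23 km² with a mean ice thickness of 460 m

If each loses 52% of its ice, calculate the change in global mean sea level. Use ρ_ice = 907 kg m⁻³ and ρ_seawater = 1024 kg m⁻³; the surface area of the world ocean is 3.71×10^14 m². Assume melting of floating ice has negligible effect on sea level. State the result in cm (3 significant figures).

≈ 0.405 cm

The Luneg ice shelf system is floating and already displaces its own weight of water, so its melt adds essentially nothing to sea level.
Maros: 0.52 × 3260 km³ × (907/1024) = 1502 km³ of water.
Brenell: ice volume = 7.23 km² × 460 m = 3.326 km³; 0.52 × 3.326 × (907/1024) = 1.532 km³ of water.
Total added water ≈ 1.503×10^12 m³ over 3.71×10^14 m² → Δh = 4.05×10^-3 m = 0.405 cm.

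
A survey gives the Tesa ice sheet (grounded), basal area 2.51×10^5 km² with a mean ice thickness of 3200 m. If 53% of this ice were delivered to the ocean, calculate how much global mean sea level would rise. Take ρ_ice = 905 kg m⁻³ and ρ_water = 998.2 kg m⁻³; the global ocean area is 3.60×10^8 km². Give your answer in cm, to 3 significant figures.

≈ 107 cm

Tesa: ice volume = 2.51×10^5 km² × 3200 m = 8.032×10^5 km³; 0.53 × 8.032×10^5 × (905/998.2) = 3.859×10^5 km³ of water.
Spread over 3.60×10^14 m² of ocean, Δh = 3.859×10^14 / 3.60×10^14 = 1.07 m = 107 cm.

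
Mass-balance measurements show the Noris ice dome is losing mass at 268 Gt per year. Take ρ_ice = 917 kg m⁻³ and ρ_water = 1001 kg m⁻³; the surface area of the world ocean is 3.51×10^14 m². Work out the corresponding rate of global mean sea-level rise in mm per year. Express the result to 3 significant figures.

≈ 0.763 mm/yr

ρ_w = 1001 kg m⁻³. Annual water volume added = 268 Gt / ρ_w = 2.680×10^14 kg / 1001 kg m⁻³ = 2.677×10^11 m³.
Δh per year = 2.677×10^11 / 3.51×10^14 = 7.63×10^-4 m = 0.763 mm.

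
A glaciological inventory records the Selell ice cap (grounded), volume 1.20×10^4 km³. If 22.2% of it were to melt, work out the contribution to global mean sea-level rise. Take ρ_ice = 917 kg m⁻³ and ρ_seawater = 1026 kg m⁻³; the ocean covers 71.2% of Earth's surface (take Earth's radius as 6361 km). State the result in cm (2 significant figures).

≈ 0.66 cm

Selell: 0.222 × 1.20×10^4 km³ × (917/1026) = 2381 km³ of water.
Spread over 3.62×10^14 m² of ocean, Δh = 2.381×10^12 / 3.62×10^14 = 6.58×10^-3 m = 0.66 cm.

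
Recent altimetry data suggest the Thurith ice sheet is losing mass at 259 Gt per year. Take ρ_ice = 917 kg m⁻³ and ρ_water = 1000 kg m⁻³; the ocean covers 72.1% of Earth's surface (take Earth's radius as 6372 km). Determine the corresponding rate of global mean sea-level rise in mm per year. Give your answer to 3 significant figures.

ρ_w = 1000 kg m⁻³. Annual water volume added = 259 Gt / ρ_w = 2.590×10^14 kg / 1000 kg m⁻³ = 2.590×10^11 m³.
Δh per year = 2.590×10^11 / 3.68×10^14 = 7.04×10^-4 m = 0.704 mm.

≈ 0.704 mm/yr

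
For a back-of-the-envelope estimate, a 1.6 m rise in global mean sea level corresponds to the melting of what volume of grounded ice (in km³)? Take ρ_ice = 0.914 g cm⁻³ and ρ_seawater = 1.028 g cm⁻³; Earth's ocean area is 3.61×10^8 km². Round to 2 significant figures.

≈ 6.5×10^5 km³

Required water volume = Δh × A = 1.6 m × 3.61×10^14 m² = 5.776×10^14 m³ = 5.776×10^5 km³.
Ice volume = water volume × ρ_w/ρ_ice = 5.776×10^5 × 1028/914 = 6.5×10^5 km³.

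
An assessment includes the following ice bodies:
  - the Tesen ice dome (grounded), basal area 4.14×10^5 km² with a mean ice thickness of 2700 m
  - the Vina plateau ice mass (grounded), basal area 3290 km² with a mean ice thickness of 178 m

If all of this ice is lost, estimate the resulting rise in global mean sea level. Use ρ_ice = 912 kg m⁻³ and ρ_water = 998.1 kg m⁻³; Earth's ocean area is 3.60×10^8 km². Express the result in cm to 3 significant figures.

≈ 284 cm

Tesen: ice volume = 4.14×10^5 km² × 2700 m = 1.118×10^6 km³; 1.118×10^6 × (912/998.1) = 1.021×10^6 km³ of water.
Vina: ice volume = 3290 km² × 178 m = 585.6 km³; 585.6 × (912/998.1) = 535.1 km³ of water.
Total added water ≈ 1.022×10^15 m³ over 3.60×10^14 m² → Δh = 2.84 m = 284 cm.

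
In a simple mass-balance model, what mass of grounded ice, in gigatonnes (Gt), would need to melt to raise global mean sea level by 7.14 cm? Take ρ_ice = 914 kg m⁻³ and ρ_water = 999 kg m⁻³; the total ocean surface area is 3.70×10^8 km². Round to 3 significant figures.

Required water volume = Δh × A = 0.0714 m × 3.70×10^14 m² = 2.642×10^13 m³.
ρ_w = 999 kg m⁻³, so the mass of water = 2.642×10^13 m³ × 999 kg m⁻³ = 2.639×10^16 kg = 2.64×10^4 Gt (and the same mass of ice, by conservation).

≈ 2.64×10^4 Gt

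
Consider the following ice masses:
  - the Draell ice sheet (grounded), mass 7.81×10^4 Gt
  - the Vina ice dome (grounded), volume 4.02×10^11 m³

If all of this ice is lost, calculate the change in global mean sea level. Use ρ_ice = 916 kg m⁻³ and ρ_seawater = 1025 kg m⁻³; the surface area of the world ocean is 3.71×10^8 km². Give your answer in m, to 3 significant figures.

≈ 0.206 m

Draell: 7.81×10^4 Gt = 7.810×10^16 kg; dividing by ρ_w = 1025 kg m⁻³ gives 7.620×10^13 m³ of water.
Vina: 4.02×10^11 m³ × (916/1025) = 3.593×10^11 m³ of water.
Total added water ≈ 7.655×10^13 m³ over 3.71×10^14 m² → Δh = 0.206 m.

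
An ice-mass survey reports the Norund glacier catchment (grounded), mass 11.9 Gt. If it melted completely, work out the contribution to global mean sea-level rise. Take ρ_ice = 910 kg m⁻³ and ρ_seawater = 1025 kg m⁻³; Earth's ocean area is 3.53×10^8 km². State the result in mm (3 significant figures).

≈ 0.0329 mm

Norund: 11.9 Gt = 1.190×10^13 kg; dividing by ρ_w = 1025 kg m⁻³ gives 1.161×10^10 m³ of water.
Spread over 3.53×10^14 m² of ocean, Δh = 1.161×10^10 / 3.53×10^14 = 3.29×10^-5 m = 0.0329 mm.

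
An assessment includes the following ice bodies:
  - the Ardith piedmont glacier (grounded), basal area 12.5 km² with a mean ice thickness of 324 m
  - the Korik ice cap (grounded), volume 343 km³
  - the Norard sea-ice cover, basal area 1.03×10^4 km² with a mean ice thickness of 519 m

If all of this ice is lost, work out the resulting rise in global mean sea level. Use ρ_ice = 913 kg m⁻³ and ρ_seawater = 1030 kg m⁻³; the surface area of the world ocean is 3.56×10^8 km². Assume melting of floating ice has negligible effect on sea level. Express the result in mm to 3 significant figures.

≈ 0.864 mm

Ardith: ice volume = 12.5 km² × 324 m = 4.050 km³; 4.050 × (913/1030) = 3.590 km³ of water.
Korik: 343 km³ × (913/1030) = 304.0 km³ of water.
The Norard sea-ice cover is floating and already displaces its own weight of water, so its melt adds essentially nothing to sea level.
Total added water ≈ 3.076×10^11 m³ over 3.56×10^14 m² → Δh = 8.64×10^-4 m = 0.864 mm.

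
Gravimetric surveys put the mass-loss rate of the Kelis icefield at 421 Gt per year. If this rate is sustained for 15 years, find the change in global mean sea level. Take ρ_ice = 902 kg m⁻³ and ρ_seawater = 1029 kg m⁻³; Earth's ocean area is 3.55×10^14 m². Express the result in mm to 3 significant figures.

Total mass lost = 421 Gt/yr × 15 yr = 6315 Gt = 6.315×10^15 kg.
ρ_w = 1029 kg m⁻³, so water volume = 6.315×10^15 / 1029 = 6.137×10^12 m³.
Δh = 6.137×10^12 / 3.55×10^14 = 0.0173 m = 17.3 mm.

≈ 17.3 mm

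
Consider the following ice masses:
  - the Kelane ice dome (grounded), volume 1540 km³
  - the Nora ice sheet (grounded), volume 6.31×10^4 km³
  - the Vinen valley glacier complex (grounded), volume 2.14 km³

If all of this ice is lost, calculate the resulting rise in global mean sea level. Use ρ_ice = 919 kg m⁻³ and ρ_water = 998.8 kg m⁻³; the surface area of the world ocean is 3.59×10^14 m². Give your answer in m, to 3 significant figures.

Kelane: 1540 km³ × (919/998.8) = 1417 km³ of water.
Nora: 6.31×10^4 km³ × (919/998.8) = 5.806×10^4 km³ of water.
Vinen: 2.14 km³ × (919/998.8) = 1.969 km³ of water.
Total added water ≈ 5.948×10^13 m³ over 3.59×10^14 m² → Δh = 0.166 m.

≈ 0.166 m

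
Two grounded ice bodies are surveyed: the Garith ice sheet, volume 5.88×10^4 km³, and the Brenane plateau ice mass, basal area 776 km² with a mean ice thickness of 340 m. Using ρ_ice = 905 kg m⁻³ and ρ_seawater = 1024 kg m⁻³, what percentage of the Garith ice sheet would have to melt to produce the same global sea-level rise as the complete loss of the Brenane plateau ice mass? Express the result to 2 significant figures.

≈ 0.45 %

Equal sea-level rise means equal mass of meltwater, i.e. equal mass of ice lost.
Ice mass of Brenane: 2.388×10^14 kg; ice mass of Garith: 5.321×10^16 kg.
Fraction required = 2.388×10^14 / 5.321×10^16 = 4.49×10^-3 → 0.45 %.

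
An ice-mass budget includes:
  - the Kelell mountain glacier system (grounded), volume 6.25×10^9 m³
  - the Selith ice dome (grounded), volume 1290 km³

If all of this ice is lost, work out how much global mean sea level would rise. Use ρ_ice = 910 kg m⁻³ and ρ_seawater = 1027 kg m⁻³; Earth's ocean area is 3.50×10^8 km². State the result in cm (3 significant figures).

Kelell: 6.25×10^9 m³ × (910/1027) = 5.538×10^9 m³ of water.
Selith: 1290 km³ × (910/1027) = 1143 km³ of water.
Total added water ≈ 1.149×10^12 m³ over 3.50×10^14 m² → Δh = 3.28×10^-3 m = 0.328 cm.

≈ 0.328 cm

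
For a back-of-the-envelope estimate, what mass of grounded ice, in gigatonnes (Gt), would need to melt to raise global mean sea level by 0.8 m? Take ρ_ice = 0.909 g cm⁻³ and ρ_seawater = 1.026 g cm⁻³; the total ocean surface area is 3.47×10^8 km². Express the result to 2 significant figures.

Required water volume = Δh × A = 0.8 m × 3.47×10^14 m² = 2.776×10^14 m³.
ρ_w = 1.026 g cm⁻³ = 1026 kg m⁻³, so the mass of water = 2.776×10^14 m³ × 1026 kg m⁻³ = 2.848×10^17 kg = 2.8×10^5 Gt (and the same mass of ice, by conservation).

≈ 2.8×10^5 Gt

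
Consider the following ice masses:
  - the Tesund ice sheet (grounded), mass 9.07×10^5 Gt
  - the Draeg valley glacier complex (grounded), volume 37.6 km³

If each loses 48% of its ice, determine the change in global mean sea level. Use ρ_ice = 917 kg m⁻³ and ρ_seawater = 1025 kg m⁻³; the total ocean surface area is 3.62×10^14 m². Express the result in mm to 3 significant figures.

Tesund: 0.48 × 9.07×10^5 Gt = 4.354×10^17 kg; dividing by ρ_w = 1025 kg m⁻³ gives 4.247×10^14 m³ of water.
Draeg: 0.48 × 37.6 km³ × (917/1025) = 16.15 km³ of water.
Total added water ≈ 4.248×10^14 m³ over 3.62×10^14 m² → Δh = 1.17 m = 1170 mm.

≈ 1170 mm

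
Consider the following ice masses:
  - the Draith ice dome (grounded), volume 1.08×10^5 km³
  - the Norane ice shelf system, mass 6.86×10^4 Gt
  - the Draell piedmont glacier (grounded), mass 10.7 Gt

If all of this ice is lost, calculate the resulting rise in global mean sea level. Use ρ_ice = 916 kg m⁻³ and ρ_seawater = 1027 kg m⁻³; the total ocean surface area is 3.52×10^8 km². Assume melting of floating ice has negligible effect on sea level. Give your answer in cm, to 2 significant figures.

≈ 27 cm

Draith: 1.08×10^5 km³ × (916/1027) = 9.633×10^4 km³ of water.
The Norane ice shelf system is floating and already displaces its own weight of water, so its melt adds essentially nothing to sea level.
Draell: 10.7 Gt = 1.070×10^13 kg; dividing by ρ_w = 1027 kg m⁻³ gives 1.042×10^10 m³ of water.
Total added water ≈ 9.634×10^13 m³ over 3.52×10^14 m² → Δh = 0.274 m = 27 cm.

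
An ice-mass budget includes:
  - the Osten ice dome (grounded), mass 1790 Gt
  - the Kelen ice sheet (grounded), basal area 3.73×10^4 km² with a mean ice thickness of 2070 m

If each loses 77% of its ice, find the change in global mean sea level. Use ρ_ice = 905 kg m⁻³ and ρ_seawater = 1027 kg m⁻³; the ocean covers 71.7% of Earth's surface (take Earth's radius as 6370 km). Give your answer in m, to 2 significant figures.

≈ 0.15 m

Osten: 0.77 × 1790 Gt = 1.378×10^15 kg; dividing by ρ_w = 1027 kg m⁻³ gives 1.342×10^12 m³ of water.
Kelen: ice volume = 3.73×10^4 km² × 2070 m = 7.721×10^4 km³; 0.77 × 7.721×10^4 × (905/1027) = 5.239×10^4 km³ of water.
Total added water ≈ 5.373×10^13 m³ over 3.66×10^14 m² → Δh = 0.147 m.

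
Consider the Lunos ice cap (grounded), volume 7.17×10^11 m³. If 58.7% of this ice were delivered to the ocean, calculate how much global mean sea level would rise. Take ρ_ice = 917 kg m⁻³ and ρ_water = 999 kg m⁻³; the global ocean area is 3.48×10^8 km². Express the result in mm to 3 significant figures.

Lunos: 0.587 × 7.17×10^11 m³ × (917/999) = 3.863×10^11 m³ of water.
Spread over 3.48×10^14 m² of ocean, Δh = 3.863×10^11 / 3.48×10^14 = 1.11×10^-3 m = 1.11 mm.

≈ 1.11 mm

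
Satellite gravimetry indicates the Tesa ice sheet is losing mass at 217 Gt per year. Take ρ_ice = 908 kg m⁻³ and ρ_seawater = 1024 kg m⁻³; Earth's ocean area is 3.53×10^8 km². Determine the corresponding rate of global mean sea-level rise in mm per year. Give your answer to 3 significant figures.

≈ 0.600 mm/yr

ρ_w = 1024 kg m⁻³. Annual water volume added = 217 Gt / ρ_w = 2.170×10^14 kg / 1024 kg m⁻³ = 2.119×10^11 m³.
Δh per year = 2.119×10^11 / 3.53×10^14 = 6.00×10^-4 m = 0.600 mm.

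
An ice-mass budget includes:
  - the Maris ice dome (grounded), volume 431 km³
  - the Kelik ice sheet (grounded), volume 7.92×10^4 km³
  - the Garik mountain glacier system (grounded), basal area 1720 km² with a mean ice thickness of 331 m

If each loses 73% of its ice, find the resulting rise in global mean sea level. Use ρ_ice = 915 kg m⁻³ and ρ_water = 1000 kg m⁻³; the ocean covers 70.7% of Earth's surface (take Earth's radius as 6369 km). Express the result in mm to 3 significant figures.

Maris: 0.73 × 431 km³ × (915/1000) = 287.9 km³ of water.
Kelik: 0.73 × 7.92×10^4 km³ × (915/1000) = 5.290×10^4 km³ of water.
Garik: ice volume = 1720 km² × 331 m = 569.3 km³; 0.73 × 569.3 × (915/1000) = 380.3 km³ of water.
Total added water ≈ 5.357×10^13 m³ over 3.60×10^14 m² → Δh = 0.149 m = 149 mm.

≈ 149 mm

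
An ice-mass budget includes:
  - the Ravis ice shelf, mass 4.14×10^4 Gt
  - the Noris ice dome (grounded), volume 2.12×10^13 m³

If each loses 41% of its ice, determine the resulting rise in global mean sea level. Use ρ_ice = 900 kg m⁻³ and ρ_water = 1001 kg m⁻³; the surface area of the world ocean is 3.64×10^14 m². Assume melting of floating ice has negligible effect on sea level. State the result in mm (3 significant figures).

≈ 21.5 mm

The Ravis ice shelf is floating and already displaces its own weight of water, so its melt adds essentially nothing to sea level.
Noris: 0.41 × 2.12×10^13 m³ × (900/1001) = 7.815×10^12 m³ of water.
Total added water ≈ 7.815×10^12 m³ over 3.64×10^14 m² → Δh = 0.0215 m = 21.5 mm.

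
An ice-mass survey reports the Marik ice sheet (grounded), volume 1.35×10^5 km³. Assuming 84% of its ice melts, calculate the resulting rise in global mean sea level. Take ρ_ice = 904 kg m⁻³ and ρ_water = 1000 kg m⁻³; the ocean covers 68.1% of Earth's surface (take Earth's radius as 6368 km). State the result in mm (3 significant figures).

≈ 295 mm

Marik: 0.84 × 1.35×10^5 km³ × (904/1000) = 1.025×10^5 km³ of water.
Spread over 3.47×10^14 m² of ocean, Δh = 1.025×10^14 / 3.47×10^14 = 0.295 m = 295 mm.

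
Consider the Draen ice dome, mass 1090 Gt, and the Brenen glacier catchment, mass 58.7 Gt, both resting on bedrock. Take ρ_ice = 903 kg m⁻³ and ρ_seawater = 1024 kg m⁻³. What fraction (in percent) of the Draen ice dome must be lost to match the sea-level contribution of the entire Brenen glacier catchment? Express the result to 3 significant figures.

Equal sea-level rise means equal mass of meltwater, i.e. equal mass of ice lost.
Ice mass of Brenen: 5.870×10^13 kg; ice mass of Draen: 1.090×10^15 kg.
Fraction required = 5.870×10^13 / 1.090×10^15 = 0.0539 → 5.39 %.

≈ 5.39 %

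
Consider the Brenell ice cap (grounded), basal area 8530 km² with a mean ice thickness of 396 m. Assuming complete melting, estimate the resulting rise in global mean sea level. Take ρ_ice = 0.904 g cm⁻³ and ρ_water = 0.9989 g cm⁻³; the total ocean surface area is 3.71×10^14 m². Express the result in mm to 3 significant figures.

≈ 8.24 mm

Brenell: ice volume = 8530 km² × 396 m = 3378 km³; 3378 × (904/998.9) = 3057 km³ of water.
Spread over 3.71×10^14 m² of ocean, Δh = 3.057×10^12 / 3.71×10^14 = 8.24×10^-3 m = 8.24 mm.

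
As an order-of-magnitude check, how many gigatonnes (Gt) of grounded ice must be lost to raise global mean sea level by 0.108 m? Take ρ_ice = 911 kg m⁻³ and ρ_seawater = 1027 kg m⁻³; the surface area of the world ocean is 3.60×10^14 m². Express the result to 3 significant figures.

≈ 3.99×10^4 Gt

Required water volume = Δh × A = 0.108 m × 3.60×10^14 m² = 3.888×10^13 m³.
ρ_w = 1027 kg m⁻³, so the mass of water = 3.888×10^13 m³ × 1027 kg m⁻³ = 3.993×10^16 kg = 3.99×10^4 Gt (and the same mass of ice, by conservation).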